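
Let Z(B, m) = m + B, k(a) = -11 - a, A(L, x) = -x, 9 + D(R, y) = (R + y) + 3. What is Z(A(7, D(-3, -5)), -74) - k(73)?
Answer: 24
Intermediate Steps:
D(R, y) = -6 + R + y (D(R, y) = -9 + ((R + y) + 3) = -9 + (3 + R + y) = -6 + R + y)
Z(B, m) = B + m
Z(A(7, D(-3, -5)), -74) - k(73) = (-(-6 - 3 - 5) - 74) - (-11 - 1*73) = (-1*(-14) - 74) - (-11 - 73) = (14 - 74) - 1*(-84) = -60 + 84 = 24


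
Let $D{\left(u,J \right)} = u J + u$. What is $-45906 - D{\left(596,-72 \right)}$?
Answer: $-3590$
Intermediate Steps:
$D{\left(u,J \right)} = u + J u$ ($D{\left(u,J \right)} = J u + u = u + J u$)
$-45906 - D{\left(596,-72 \right)} = -45906 - 596 \left(1 - 72\right) = -45906 - 596 \left(-71\right) = -45906 - -42316 = -45906 + 42316 = -3590$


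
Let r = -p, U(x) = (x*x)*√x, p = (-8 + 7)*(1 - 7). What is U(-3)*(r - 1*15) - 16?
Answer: -16 - 189*I*√3 ≈ -16.0 - 327.36*I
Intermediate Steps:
p = 6 (p = -1*(-6) = 6)
U(x) = x^(5/2) (U(x) = x²*√x = x^(5/2))
r = -6 (r = -1*6 = -6)
U(-3)*(r - 1*15) - 16 = (-3)^(5/2)*(-6 - 1*15) - 16 = (9*I*√3)*(-6 - 15) - 16 = (9*I*√3)*(-21) - 16 = -189*I*√3 - 16 = -16 - 189*I*√3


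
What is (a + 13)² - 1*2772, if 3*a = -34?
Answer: -24923/9 ≈ -2769.2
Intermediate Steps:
a = -34/3 (a = (⅓)*(-34) = -34/3 ≈ -11.333)
(a + 13)² - 1*2772 = (-34/3 + 13)² - 1*2772 = (5/3)² - 2772 = 25/9 - 2772 = -24923/9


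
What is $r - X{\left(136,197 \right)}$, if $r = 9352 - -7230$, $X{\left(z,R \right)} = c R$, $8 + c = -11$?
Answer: $20325$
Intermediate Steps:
$c = -19$ ($c = -8 - 11 = -19$)
$X{\left(z,R \right)} = - 19 R$
$r = 16582$ ($r = 9352 + 7230 = 16582$)
$r - X{\left(136,197 \right)} = 16582 - \left(-19\right) 197 = 16582 - -3743 = 16582 + 3743 = 20325$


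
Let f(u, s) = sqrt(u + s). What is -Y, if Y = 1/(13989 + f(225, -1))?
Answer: -13989/195691897 + 4*sqrt(14)/195691897 ≈ -7.1408e-5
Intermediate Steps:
f(u, s) = sqrt(s + u)
Y = 1/(13989 + 4*sqrt(14)) (Y = 1/(13989 + sqrt(-1 + 225)) = 1/(13989 + sqrt(224)) = 1/(13989 + 4*sqrt(14)) ≈ 7.1408e-5)
-Y = -(13989/195691897 - 4*sqrt(14)/195691897) = -13989/195691897 + 4*sqrt(14)/195691897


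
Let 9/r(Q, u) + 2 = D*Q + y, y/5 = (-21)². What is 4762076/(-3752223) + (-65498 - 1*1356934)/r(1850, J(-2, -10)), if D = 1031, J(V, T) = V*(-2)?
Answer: -1132424775740107388/3752223 ≈ -3.0180e+11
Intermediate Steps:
J(V, T) = -2*V
y = 2205 (y = 5*(-21)² = 5*441 = 2205)
r(Q, u) = 9/(2203 + 1031*Q) (r(Q, u) = 9/(-2 + (1031*Q + 2205)) = 9/(-2 + (2205 + 1031*Q)) = 9/(2203 + 1031*Q))
4762076/(-3752223) + (-65498 - 1*1356934)/r(1850, J(-2, -10)) = 4762076/(-3752223) + (-65498 - 1*1356934)/((9/(2203 + 1031*1850))) = 4762076*(-1/3752223) + (-65498 - 1356934)/((9/(2203 + 1907350))) = -4762076/3752223 - 1422432/(9/1909553) = -4762076/3752223 - 1422432/(9*(1/1909553)) = -4762076/3752223 - 1422432/9/1909553 = -4762076/3752223 - 1422432*1909553/9 = -4762076/3752223 - 301801032544 = -1132424775740107388/3752223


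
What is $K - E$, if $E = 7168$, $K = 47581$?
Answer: $40413$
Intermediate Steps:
$K - E = 47581 - 7168 = 40413$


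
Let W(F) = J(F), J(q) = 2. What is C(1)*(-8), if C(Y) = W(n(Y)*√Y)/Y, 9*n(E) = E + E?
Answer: -16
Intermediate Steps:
n(E) = 2*E/9 (n(E) = (E + E)/9 = (2*E)/9 = 2*E/9)
W(F) = 2
C(Y) = 2/Y
C(1)*(-8) = (2/1)*(-8) = (2*1)*(-8) = 2*(-8) = -16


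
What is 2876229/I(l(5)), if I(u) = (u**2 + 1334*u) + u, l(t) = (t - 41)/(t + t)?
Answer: -2663175/4438 ≈ -600.08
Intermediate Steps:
l(t) = (-41 + t)/(2*t) (l(t) = (-41 + t)/((2*t)) = (-41 + t)*(1/(2*t)) = (-41 + t)/(2*t))
I(u) = u**2 + 1335*u
2876229/I(l(5)) = 2876229/((((1/2)*(-41 + 5)/5)*(1335 + (1/2)*(-41 + 5)/5))) = 2876229/((((1/2)*(1/5)*(-36))*(1335 + (1/2)*(1/5)*(-36)))) = 2876229/((-18*(1335 - 18/5)/5)) = 2876229/((-18/5*6657/5)) = 2876229/(-119826/25) = 2876229*(-25/119826) = -2663175/4438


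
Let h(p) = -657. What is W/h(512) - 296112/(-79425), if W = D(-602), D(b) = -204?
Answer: 7805492/1932675 ≈ 4.0387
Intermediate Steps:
W = -204
W/h(512) - 296112/(-79425) = -204/(-657) - 296112/(-79425) = -204*(-1/657) - 296112*(-1/79425) = 68/219 + 98704/26475 = 7805492/1932675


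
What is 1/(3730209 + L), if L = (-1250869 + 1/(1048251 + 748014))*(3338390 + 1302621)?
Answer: -1796265/10427844735452421739 ≈ -1.7226e-13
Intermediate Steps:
L = -10427851435896291124/1796265 (L = (-1250869 + 1/1796265)*4641011 = -2246892204284/1796265*4641011 = -10427851435896291124/1796265 ≈ -5.8053e+12)
1/(3730209 + L) = 1/(3730209 - 10427851435896291124/1796265) = 1/(-10427844735452421739/1796265) = -1796265/10427844735452421739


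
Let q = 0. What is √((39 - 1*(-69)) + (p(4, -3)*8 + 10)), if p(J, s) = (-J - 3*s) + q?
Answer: √158 ≈ 12.570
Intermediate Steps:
p(J, s) = -J - 3*s (p(J, s) = (-J - 3*s) + 0 = -J - 3*s)
√((39 - 1*(-69)) + (p(4, -3)*8 + 10)) = √((39 - 1*(-69)) + ((-1*4 - 3*(-3))*8 + 10)) = √((39 + 69) + ((-4 + 9)*8 + 10)) = √(108 + (5*8 + 10)) = √(108 + (40 + 10)) = √(108 + 50) = √158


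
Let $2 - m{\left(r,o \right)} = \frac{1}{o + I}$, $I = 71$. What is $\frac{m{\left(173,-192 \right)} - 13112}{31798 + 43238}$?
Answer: $- \frac{1586309}{9079356} \approx -0.17472$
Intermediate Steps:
$m{\left(r,o \right)} = 2 - \frac{1}{71 + o}$ ($m{\left(r,o \right)} = 2 - \frac{1}{o + 71} = 2 - \frac{1}{71 + o}$)
$\frac{m{\left(173,-192 \right)} - 13112}{31798 + 43238} = \frac{\frac{141 + 2 \left(-192\right)}{71 - 192} - 13112}{31798 + 43238} = \frac{\frac{141 - 384}{-121} - 13112}{75036} = \left(\left(- \frac{1}{121}\right) \left(-243\right) - 13112\right) \frac{1}{75036} = \left(\frac{243}{121} - 13112\right) \frac{1}{75036} = \left(- \frac{1586309}{121}\right) \frac{1}{75036} = - \frac{1586309}{9079356}$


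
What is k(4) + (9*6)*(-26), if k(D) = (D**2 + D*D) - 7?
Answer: -1379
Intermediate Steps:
k(D) = -7 + 2*D**2 (k(D) = (D**2 + D**2) - 7 = 2*D**2 - 7 = -7 + 2*D**2)
k(4) + (9*6)*(-26) = (-7 + 2*4**2) + (9*6)*(-26) = (-7 + 2*16) + 54*(-26) = (-7 + 32) - 1404 = 25 - 1404 = -1379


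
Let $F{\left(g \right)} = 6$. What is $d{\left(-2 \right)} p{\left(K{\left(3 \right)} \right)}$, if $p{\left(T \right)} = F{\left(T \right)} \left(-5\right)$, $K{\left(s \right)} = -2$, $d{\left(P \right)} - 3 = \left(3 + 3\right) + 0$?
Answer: $-270$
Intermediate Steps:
$d{\left(P \right)} = 9$ ($d{\left(P \right)} = 3 + \left(\left(3 + 3\right) + 0\right) = 3 + \left(6 + 0\right) = 3 + 6 = 9$)
$p{\left(T \right)} = -30$ ($p{\left(T \right)} = 6 \left(-5\right) = -30$)
$d{\left(-2 \right)} p{\left(K{\left(3 \right)} \right)} = 9 \left(-30\right) = -270$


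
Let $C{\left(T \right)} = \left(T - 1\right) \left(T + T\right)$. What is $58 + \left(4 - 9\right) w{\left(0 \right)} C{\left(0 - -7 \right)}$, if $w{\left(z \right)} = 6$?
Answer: $-2462$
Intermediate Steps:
$C{\left(T \right)} = 2 T \left(-1 + T\right)$ ($C{\left(T \right)} = \left(-1 + T\right) 2 T = 2 T \left(-1 + T\right)$)
$58 + \left(4 - 9\right) w{\left(0 \right)} C{\left(0 - -7 \right)} = 58 + \left(4 - 9\right) 6 \cdot 2 \left(0 - -7\right) \left(-1 + \left(0 - -7\right)\right) = 58 + \left(-5\right) 6 \cdot 2 \left(0 + 7\right) \left(-1 + \left(0 + 7\right)\right) = 58 - 30 \cdot 2 \cdot 7 \left(-1 + 7\right) = 58 - 30 \cdot 2 \cdot 7 \cdot 6 = 58 - 2520 = -2462$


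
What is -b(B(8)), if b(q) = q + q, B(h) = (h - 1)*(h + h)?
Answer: -224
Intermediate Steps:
B(h) = 2*h*(-1 + h) (B(h) = (-1 + h)*(2*h) = 2*h*(-1 + h))
b(q) = 2*q
-b(B(8)) = -2*2*8*(-1 + 8) = -2*2*8*7 = -2*112 = -1*224 = -224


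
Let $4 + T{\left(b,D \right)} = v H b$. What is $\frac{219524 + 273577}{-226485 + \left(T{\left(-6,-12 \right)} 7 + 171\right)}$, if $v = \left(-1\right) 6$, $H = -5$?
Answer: $- \frac{493101}{227602} \approx -2.1665$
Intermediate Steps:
$v = -6$
$T{\left(b,D \right)} = -4 + 30 b$ ($T{\left(b,D \right)} = -4 + \left(-6\right) \left(-5\right) b = -4 + 30 b$)
$\frac{219524 + 273577}{-226485 + \left(T{\left(-6,-12 \right)} 7 + 171\right)} = \frac{219524 + 273577}{-226485 + \left(\left(-4 + 30 \left(-6\right)\right) 7 + 171\right)} = \frac{493101}{-226485 + \left(\left(-4 - 180\right) 7 + 171\right)} = \frac{493101}{-226485 + \left(\left(-184\right) 7 + 171\right)} = \frac{493101}{-226485 + \left(-1288 + 171\right)} = \frac{493101}{-226485 - 1117} = \frac{493101}{-227602} = 493101 \left(- \frac{1}{227602}\right) = - \frac{493101}{227602}$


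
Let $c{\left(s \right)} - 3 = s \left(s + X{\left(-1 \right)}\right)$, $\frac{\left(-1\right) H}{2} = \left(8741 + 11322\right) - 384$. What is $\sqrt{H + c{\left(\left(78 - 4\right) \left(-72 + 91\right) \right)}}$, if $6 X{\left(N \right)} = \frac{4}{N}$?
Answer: $\frac{\sqrt{17428893}}{3} \approx 1391.6$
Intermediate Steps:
$H = -39358$ ($H = - 2 \left(\left(8741 + 11322\right) - 384\right) = - 2 \left(20063 - 384\right) = \left(-2\right) 19679 = -39358$)
$X{\left(N \right)} = \frac{2}{3 N}$ ($X{\left(N \right)} = \frac{4 \frac{1}{N}}{6} = \frac{2}{3 N}$)
$c{\left(s \right)} = 3 + s \left(- \frac{2}{3} + s\right)$ ($c{\left(s \right)} = 3 + s \left(s + \frac{2}{3 \left(-1\right)}\right) = 3 + s \left(s + \frac{2}{3} \left(-1\right)\right) = 3 + s \left(s - \frac{2}{3}\right) = 3 + s \left(- \frac{2}{3} + s\right)$)
$\sqrt{H + c{\left(\left(78 - 4\right) \left(-72 + 91\right) \right)}} = \sqrt{-39358 + \left(3 + \left(\left(78 - 4\right) \left(-72 + 91\right)\right)^{2} - \frac{2 \left(78 - 4\right) \left(-72 + 91\right)}{3}\right)} = \sqrt{-39358 + \left(3 + \left(74 \cdot 19\right)^{2} - \frac{2 \cdot 74 \cdot 19}{3}\right)} = \sqrt{-39358 + \left(3 + 1406^{2} - \frac{2812}{3}\right)} = \sqrt{-39358 + \left(3 + 1976836 - \frac{2812}{3}\right)} = \sqrt{-39358 + \frac{5927705}{3}} = \sqrt{\frac{5809631}{3}} = \frac{\sqrt{17428893}}{3}$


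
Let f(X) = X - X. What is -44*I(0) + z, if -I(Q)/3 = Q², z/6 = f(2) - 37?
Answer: -222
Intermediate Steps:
f(X) = 0
z = -222 (z = 6*(0 - 37) = 6*(-37) = -222)
I(Q) = -3*Q²
-44*I(0) + z = -(-132)*0² - 222 = -(-132)*0 - 222 = -44*0 - 222 = 0 - 222 = -222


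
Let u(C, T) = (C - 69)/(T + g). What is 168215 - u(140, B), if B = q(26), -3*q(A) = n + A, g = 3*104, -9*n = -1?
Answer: 1377510718/8189 ≈ 1.6821e+5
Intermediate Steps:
n = ⅑ (n = -⅑*(-1) = ⅑ ≈ 0.11111)
g = 312
q(A) = -1/27 - A/3 (q(A) = -(⅑ + A)/3 = -1/27 - A/3)
B = -235/27 (B = -1/27 - ⅓*26 = -1/27 - 26/3 = -235/27 ≈ -8.7037)
u(C, T) = (-69 + C)/(312 + T) (u(C, T) = (C - 69)/(T + 312) = (-69 + C)/(312 + T))
168215 - u(140, B) = 168215 - (-69 + 140)/(312 - 235/27) = 168215 - 71/8189/27 = 168215 - 27*71/8189 = 168215 - 1*1917/8189 = 168215 - 1917/8189 = 1377510718/8189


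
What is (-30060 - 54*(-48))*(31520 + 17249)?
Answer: -1339586892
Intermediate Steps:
(-30060 - 54*(-48))*(31520 + 17249) = (-30060 + 2592)*48769 = -27468*48769 = -1339586892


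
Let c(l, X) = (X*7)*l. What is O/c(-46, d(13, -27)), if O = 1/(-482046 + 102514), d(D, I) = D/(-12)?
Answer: -3/397180238 ≈ -7.5532e-9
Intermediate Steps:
d(D, I) = -D/12 (d(D, I) = D*(-1/12) = -D/12)
c(l, X) = 7*X*l (c(l, X) = (7*X)*l = 7*X*l)
O = -1/379532 (O = 1/(-379532) = -1/379532 ≈ -2.6348e-6)
O/c(-46, d(13, -27)) = -1/(379532*(7*(-1/12*13)*(-46))) = -1/(379532*(7*(-13/12)*(-46))) = -1/(379532*2093/6) = -1/379532*6/2093 = -3/397180238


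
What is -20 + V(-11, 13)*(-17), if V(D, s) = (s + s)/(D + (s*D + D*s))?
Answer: -5498/297 ≈ -18.512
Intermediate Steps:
V(D, s) = 2*s/(D + 2*D*s) (V(D, s) = (2*s)/(D + (D*s + D*s)) = (2*s)/(D + 2*D*s) = 2*s/(D + 2*D*s))
-20 + V(-11, 13)*(-17) = -20 + (2*13/(-11*(1 + 2*13)))*(-17) = -20 + (2*13*(-1/11)/(1 + 26))*(-17) = -20 + (2*13*(-1/11)/27)*(-17) = -20 + (2*13*(-1/11)*(1/27))*(-17) = -20 - 26/297*(-17) = -20 + 442/297 = -5498/297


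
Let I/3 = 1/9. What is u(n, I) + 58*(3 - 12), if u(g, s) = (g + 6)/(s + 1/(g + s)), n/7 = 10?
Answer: -16683/55 ≈ -303.33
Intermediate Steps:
n = 70 (n = 7*10 = 70)
I = ⅓ (I = 3*(1/9) = 3*(1*(⅑)) = 3*(⅑) = ⅓ ≈ 0.33333)
u(g, s) = (6 + g)/(s + 1/(g + s))
u(n, I) + 58*(3 - 12) = (70² + 6*70 + 6*(⅓) + 70*(⅓))/(1 + (⅓)² + 70*(⅓)) + 58*(3 - 12) = (4900 + 420 + 2 + 70/3)/(1 + ⅑ + 70/3) + 58*(-9) = (16036/3)/(220/9) - 522 = (9/220)*(16036/3) - 522 = 12027/55 - 522 = -16683/55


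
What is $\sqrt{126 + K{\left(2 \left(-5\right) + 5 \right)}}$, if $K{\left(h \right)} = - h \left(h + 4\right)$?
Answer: $11$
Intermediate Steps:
$K{\left(h \right)} = - h \left(4 + h\right)$
$\sqrt{126 + K{\left(2 \left(-5\right) + 5 \right)}} = \sqrt{126 - \left(2 \left(-5\right) + 5\right) \left(4 + \left(2 \left(-5\right) + 5\right)\right)} = \sqrt{126 - \left(-10 + 5\right) \left(4 + \left(-10 + 5\right)\right)} = \sqrt{126 - - 5 \left(4 - 5\right)} = \sqrt{126 - \left(-5\right) \left(-1\right)} = \sqrt{126 - 5} = \sqrt{121} = 11$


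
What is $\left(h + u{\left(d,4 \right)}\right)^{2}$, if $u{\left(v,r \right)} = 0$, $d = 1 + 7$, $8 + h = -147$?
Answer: $24025$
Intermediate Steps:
$h = -155$ ($h = -8 - 147 = -155$)
$d = 8$
$\left(h + u{\left(d,4 \right)}\right)^{2} = \left(-155 + 0\right)^{2} = \left(-155\right)^{2} = 24025$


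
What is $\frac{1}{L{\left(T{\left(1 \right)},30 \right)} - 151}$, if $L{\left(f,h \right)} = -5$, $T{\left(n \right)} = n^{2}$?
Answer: $- \frac{1}{156} \approx -0.0064103$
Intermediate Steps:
$\frac{1}{L{\left(T{\left(1 \right)},30 \right)} - 151} = \frac{1}{-5 - 151} = \frac{1}{-156} = - \frac{1}{156}$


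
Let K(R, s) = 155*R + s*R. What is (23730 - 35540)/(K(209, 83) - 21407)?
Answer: -2362/5667 ≈ -0.41680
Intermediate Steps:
K(R, s) = 155*R + R*s
(23730 - 35540)/(K(209, 83) - 21407) = (23730 - 35540)/(209*(155 + 83) - 21407) = -11810/(209*238 - 21407) = -11810/(49742 - 21407) = -11810/28335 = -11810*1/28335 = -2362/5667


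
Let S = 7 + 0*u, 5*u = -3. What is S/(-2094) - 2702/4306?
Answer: -2844065/4508382 ≈ -0.63084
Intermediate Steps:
u = -⅗ (u = (⅕)*(-3) = -⅗ ≈ -0.60000)
S = 7 (S = 7 + 0*(-⅗) = 7 + 0 = 7)
S/(-2094) - 2702/4306 = 7/(-2094) - 2702/4306 = 7*(-1/2094) - 2702*1/4306 = -7/2094 - 1351/2153 = -2844065/4508382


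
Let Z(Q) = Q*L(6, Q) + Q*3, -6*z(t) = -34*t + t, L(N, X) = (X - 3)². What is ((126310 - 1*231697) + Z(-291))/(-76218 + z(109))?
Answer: 50518272/151237 ≈ 334.03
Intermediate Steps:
L(N, X) = (-3 + X)²
z(t) = 11*t/2 (z(t) = -(-34*t + t)/6 = -(-11)*t/2 = 11*t/2)
Z(Q) = 3*Q + Q*(-3 + Q)² (Z(Q) = Q*(-3 + Q)² + Q*3 = Q*(-3 + Q)² + 3*Q = 3*Q + Q*(-3 + Q)²)
((126310 - 1*231697) + Z(-291))/(-76218 + z(109)) = ((126310 - 1*231697) - 291*(3 + (-3 - 291)²))/(-76218 + (11/2)*109) = ((126310 - 231697) - 291*(3 + (-294)²))/(-76218 + 1199/2) = (-105387 - 291*(3 + 86436))/(-151237/2) = (-105387 - 291*86439)*(-2/151237) = (-105387 - 25153749)*(-2/151237) = -25259136*(-2/151237) = 50518272/151237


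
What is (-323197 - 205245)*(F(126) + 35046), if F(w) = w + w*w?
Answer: -26975907216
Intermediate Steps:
F(w) = w + w**2
(-323197 - 205245)*(F(126) + 35046) = (-323197 - 205245)*(126*(1 + 126) + 35046) = -528442*(126*127 + 35046) = -528442*(16002 + 35046) = -528442*51048 = -26975907216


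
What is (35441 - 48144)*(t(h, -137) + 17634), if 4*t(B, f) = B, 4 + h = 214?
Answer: -449343219/2 ≈ -2.2467e+8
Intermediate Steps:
h = 210 (h = -4 + 214 = 210)
t(B, f) = B/4
(35441 - 48144)*(t(h, -137) + 17634) = (35441 - 48144)*((¼)*210 + 17634) = -12703*(105/2 + 17634) = -12703*35373/2 = -449343219/2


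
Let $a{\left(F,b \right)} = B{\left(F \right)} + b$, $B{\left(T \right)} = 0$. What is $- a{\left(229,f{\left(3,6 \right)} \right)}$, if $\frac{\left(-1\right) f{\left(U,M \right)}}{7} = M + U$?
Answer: $63$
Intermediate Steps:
$f{\left(U,M \right)} = - 7 M - 7 U$ ($f{\left(U,M \right)} = - 7 \left(M + U\right) = - 7 M - 7 U$)
$a{\left(F,b \right)} = b$ ($a{\left(F,b \right)} = 0 + b = b$)
$- a{\left(229,f{\left(3,6 \right)} \right)} = - (\left(-7\right) 6 - 21) = - (-42 - 21) = \left(-1\right) \left(-63\right) = 63$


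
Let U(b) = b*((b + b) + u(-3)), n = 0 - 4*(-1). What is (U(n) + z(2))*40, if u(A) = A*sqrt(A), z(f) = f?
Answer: 1360 - 480*I*sqrt(3) ≈ 1360.0 - 831.38*I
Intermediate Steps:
n = 4 (n = 0 + 4 = 4)
u(A) = A**(3/2)
U(b) = b*(2*b - 3*I*sqrt(3)) (U(b) = b*((b + b) + (-3)**(3/2)) = b*(2*b - 3*I*sqrt(3)))
(U(n) + z(2))*40 = (4*(2*4 - 3*I*sqrt(3)) + 2)*40 = (4*(8 - 3*I*sqrt(3)) + 2)*40 = ((32 - 12*I*sqrt(3)) + 2)*40 = (34 - 12*I*sqrt(3))*40 = 1360 - 480*I*sqrt(3)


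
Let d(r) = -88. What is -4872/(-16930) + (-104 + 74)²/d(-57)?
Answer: -1851033/186230 ≈ -9.9395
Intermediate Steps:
-4872/(-16930) + (-104 + 74)²/d(-57) = -4872/(-16930) + (-104 + 74)²/(-88) = -4872*(-1/16930) + (-30)²*(-1/88) = 2436/8465 + 900*(-1/88) = 2436/8465 - 225/22 = -1851033/186230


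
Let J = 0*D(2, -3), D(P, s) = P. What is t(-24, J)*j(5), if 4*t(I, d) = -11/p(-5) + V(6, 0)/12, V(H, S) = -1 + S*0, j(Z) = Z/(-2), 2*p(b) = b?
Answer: -259/96 ≈ -2.6979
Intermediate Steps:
p(b) = b/2
j(Z) = -Z/2 (j(Z) = Z*(-½) = -Z/2)
J = 0 (J = 0*2 = 0)
V(H, S) = -1 (V(H, S) = -1 + 0 = -1)
t(I, d) = 259/240 (t(I, d) = (-11/((½)*(-5)) - 1/12)/4 = (-11/(-5/2) - 1*1/12)/4 = (-11*(-⅖) - 1/12)/4 = (22/5 - 1/12)/4 = (¼)*(259/60) = 259/240)
t(-24, J)*j(5) = 259*(-½*5)/240 = (259/240)*(-5/2) = -259/96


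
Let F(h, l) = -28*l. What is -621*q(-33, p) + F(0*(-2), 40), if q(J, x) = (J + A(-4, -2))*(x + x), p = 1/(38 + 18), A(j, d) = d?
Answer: -1375/4 ≈ -343.75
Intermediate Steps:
p = 1/56 ≈ 0.017857
q(J, x) = 2*x*(-2 + J) (q(J, x) = (J - 2)*(x + x) = (-2 + J)*(2*x) = 2*x*(-2 + J))
-621*q(-33, p) + F(0*(-2), 40) = -1242*(-2 - 33)/56 - 28*40 = -1242*(-35)/56 - 1120 = -621*(-5/4) - 1120 = 3105/4 - 1120 = -1375/4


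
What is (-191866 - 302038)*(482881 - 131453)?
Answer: -173571694912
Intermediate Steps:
(-191866 - 302038)*(482881 - 131453) = -493904*351428 = -173571694912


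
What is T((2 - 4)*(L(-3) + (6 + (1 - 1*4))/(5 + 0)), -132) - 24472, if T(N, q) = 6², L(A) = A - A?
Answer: -24436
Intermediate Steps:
L(A) = 0
T(N, q) = 36
T((2 - 4)*(L(-3) + (6 + (1 - 1*4))/(5 + 0)), -132) - 24472 = 36 - 24472 = -24436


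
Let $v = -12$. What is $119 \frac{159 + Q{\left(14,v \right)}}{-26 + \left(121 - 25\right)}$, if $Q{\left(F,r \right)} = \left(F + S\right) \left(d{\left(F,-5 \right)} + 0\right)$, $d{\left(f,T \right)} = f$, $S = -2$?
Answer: $\frac{5559}{10} \approx 555.9$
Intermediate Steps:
$Q{\left(F,r \right)} = F \left(-2 + F\right)$ ($Q{\left(F,r \right)} = \left(F - 2\right) \left(F + 0\right) = \left(-2 + F\right) F = F \left(-2 + F\right)$)
$119 \frac{159 + Q{\left(14,v \right)}}{-26 + \left(121 - 25\right)} = 119 \frac{159 + 14 \left(-2 + 14\right)}{-26 + \left(121 - 25\right)} = 119 \frac{159 + 14 \cdot 12}{-26 + \left(121 - 25\right)} = 119 \frac{159 + 168}{-26 + 96} = 119 \cdot \frac{327}{70} = \frac{5559}{10}$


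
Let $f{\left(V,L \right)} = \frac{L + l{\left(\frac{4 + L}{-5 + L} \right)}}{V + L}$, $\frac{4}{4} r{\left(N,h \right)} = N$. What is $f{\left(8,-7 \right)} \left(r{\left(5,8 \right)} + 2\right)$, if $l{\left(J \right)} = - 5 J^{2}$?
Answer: $- \frac{819}{16} \approx -51.188$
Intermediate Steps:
$r{\left(N,h \right)} = N$
$f{\left(V,L \right)} = \frac{L - \frac{5 \left(4 + L\right)^{2}}{\left(-5 + L\right)^{2}}}{L + V}$ ($f{\left(V,L \right)} = \frac{L - 5 \left(\frac{4 + L}{-5 + L}\right)^{2}}{V + L} = \frac{L - 5 \left(\frac{4 + L}{-5 + L}\right)^{2}}{L + V} = \frac{L - 5 \frac{\left(4 + L\right)^{2}}{\left(-5 + L\right)^{2}}}{L + V} = \frac{L - \frac{5 \left(4 + L\right)^{2}}{\left(-5 + L\right)^{2}}}{L + V}$)
$f{\left(8,-7 \right)} \left(r{\left(5,8 \right)} + 2\right) = \frac{- 5 \left(4 - 7\right)^{2} - 7 \left(-5 - 7\right)^{2}}{\left(-5 - 7\right)^{2} \left(-7 + 8\right)} \left(5 + 2\right) = \frac{- 5 \left(-3\right)^{2} - 7 \left(-12\right)^{2}}{144 \cdot 1} \cdot 7 = \frac{1}{144} \cdot 1 \left(\left(-5\right) 9 - 1008\right) 7 = \frac{1}{144} \cdot 1 \left(-45 - 1008\right) 7 = \frac{1}{144} \cdot 1 \left(-1053\right) 7 = \left(- \frac{117}{16}\right) 7 = - \frac{819}{16}$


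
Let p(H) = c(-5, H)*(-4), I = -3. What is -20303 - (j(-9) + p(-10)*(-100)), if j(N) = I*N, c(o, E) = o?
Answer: -18330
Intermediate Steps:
j(N) = -3*N
p(H) = 20 (p(H) = -5*(-4) = 20)
-20303 - (j(-9) + p(-10)*(-100)) = -20303 - (-3*(-9) + 20*(-100)) = -20303 - (27 - 2000) = -20303 - 1*(-1973) = -20303 + 1973 = -18330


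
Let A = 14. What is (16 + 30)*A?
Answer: 644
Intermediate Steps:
(16 + 30)*A = (16 + 30)*14 = 46*14 = 644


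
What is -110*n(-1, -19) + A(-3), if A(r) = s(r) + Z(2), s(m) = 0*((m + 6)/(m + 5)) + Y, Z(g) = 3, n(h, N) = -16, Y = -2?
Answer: 1761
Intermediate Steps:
s(m) = -2 (s(m) = 0*((m + 6)/(m + 5)) - 2 = 0*((6 + m)/(5 + m)) - 2 = 0 - 2 = -2)
A(r) = 1 (A(r) = -2 + 3 = 1)
-110*n(-1, -19) + A(-3) = -110*(-16) + 1 = 1760 + 1 = 1761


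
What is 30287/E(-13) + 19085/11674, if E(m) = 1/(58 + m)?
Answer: 15910688795/11674 ≈ 1.3629e+6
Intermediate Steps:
30287/E(-13) + 19085/11674 = 30287/(1/(58 - 13)) + 19085/11674 = 30287/(1/45) + 19085*(1/11674) = 30287/(1/45) + 19085/11674 = 30287*45 + 19085/11674 = 1362915 + 19085/11674 = 15910688795/11674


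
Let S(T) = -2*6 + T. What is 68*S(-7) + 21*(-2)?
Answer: -1334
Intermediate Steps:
S(T) = -12 + T
68*S(-7) + 21*(-2) = 68*(-12 - 7) + 21*(-2) = 68*(-19) - 42 = -1292 - 42 = -1334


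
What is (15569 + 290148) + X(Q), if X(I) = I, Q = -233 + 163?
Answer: 305647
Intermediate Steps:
Q = -70
(15569 + 290148) + X(Q) = (15569 + 290148) - 70 = 305717 - 70 = 305647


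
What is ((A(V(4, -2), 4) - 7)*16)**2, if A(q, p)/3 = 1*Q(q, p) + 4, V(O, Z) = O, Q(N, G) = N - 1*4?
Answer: 6400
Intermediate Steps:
Q(N, G) = -4 + N (Q(N, G) = N - 4 = -4 + N)
A(q, p) = 3*q (A(q, p) = 3*(1*(-4 + q) + 4) = 3*((-4 + q) + 4) = 3*q)
((A(V(4, -2), 4) - 7)*16)**2 = ((3*4 - 7)*16)**2 = ((12 - 7)*16)**2 = (5*16)**2 = 80**2 = 6400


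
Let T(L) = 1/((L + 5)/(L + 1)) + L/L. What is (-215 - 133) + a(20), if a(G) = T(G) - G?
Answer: -9154/25 ≈ -366.16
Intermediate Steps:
T(L) = 1 + (1 + L)/(5 + L) (T(L) = 1/((5 + L)/(1 + L)) + 1 = 1*((1 + L)/(5 + L)) + 1 = (1 + L)/(5 + L) + 1 = 1 + (1 + L)/(5 + L))
a(G) = -G + 2*(3 + G)/(5 + G) (a(G) = 2*(3 + G)/(5 + G) - G = -G + 2*(3 + G)/(5 + G))
(-215 - 133) + a(20) = (-215 - 133) + (6 - 1*20² - 3*20)/(5 + 20) = -348 + (6 - 1*400 - 60)/25 = -348 + (6 - 400 - 60)/25 = -348 + (1/25)*(-454) = -348 - 454/25 = -9154/25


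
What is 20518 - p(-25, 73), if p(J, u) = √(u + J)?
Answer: 20518 - 4*√3 ≈ 20511.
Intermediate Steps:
p(J, u) = √(J + u)
20518 - p(-25, 73) = 20518 - √(-25 + 73) = 20518 - √48 = 20518 - 4*√3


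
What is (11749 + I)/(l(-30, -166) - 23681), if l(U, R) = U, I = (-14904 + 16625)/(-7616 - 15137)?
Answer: -267323276/539496383 ≈ -0.49551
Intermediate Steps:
I = -1721/22753 (I = 1721/(-22753) = 1721*(-1/22753) = -1721/22753 ≈ -0.075638)
(11749 + I)/(l(-30, -166) - 23681) = (11749 - 1721/22753)/(-30 - 23681) = (267323276/22753)/(-23711) = (267323276/22753)*(-1/23711) = -267323276/539496383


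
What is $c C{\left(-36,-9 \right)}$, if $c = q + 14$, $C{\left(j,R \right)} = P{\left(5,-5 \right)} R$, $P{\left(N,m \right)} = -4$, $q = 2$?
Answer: $576$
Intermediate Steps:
$C{\left(j,R \right)} = - 4 R$
$c = 16$ ($c = 2 + 14 = 16$)
$c C{\left(-36,-9 \right)} = 16 \left(\left(-4\right) \left(-9\right)\right) = 16 \cdot 36 = 576$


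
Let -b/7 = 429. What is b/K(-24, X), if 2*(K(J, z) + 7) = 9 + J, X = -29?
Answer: 6006/29 ≈ 207.10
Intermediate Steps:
K(J, z) = -5/2 + J/2 (K(J, z) = -7 + (9 + J)/2 = -7 + (9/2 + J/2) = -5/2 + J/2)
b = -3003 (b = -7*429 = -3003)
b/K(-24, X) = -3003/(-5/2 + (½)*(-24)) = -3003/(-5/2 - 12) = -3003/(-29/2) = -3003*(-2/29) = 6006/29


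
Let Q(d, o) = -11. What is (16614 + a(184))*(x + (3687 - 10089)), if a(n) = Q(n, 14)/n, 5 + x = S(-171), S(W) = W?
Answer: -437145995/4 ≈ -1.0929e+8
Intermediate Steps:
x = -176 (x = -5 - 171 = -176)
a(n) = -11/n
(16614 + a(184))*(x + (3687 - 10089)) = (16614 - 11/184)*(-176 + (3687 - 10089)) = (16614 - 11*1/184)*(-176 - 6402) = (16614 - 11/184)*(-6578) = (3056965/184)*(-6578) = -437145995/4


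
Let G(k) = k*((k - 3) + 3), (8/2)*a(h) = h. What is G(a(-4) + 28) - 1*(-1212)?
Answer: 1941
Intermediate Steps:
a(h) = h/4
G(k) = k**2 (G(k) = k*((-3 + k) + 3) = k*k = k**2)
G(a(-4) + 28) - 1*(-1212) = ((1/4)*(-4) + 28)**2 - 1*(-1212) = (-1 + 28)**2 + 1212 = 27**2 + 1212 = 729 + 1212 = 1941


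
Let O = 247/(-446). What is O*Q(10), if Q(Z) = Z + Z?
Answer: -2470/223 ≈ -11.076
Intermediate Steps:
Q(Z) = 2*Z
O = -247/446 (O = 247*(-1/446) = -247/446 ≈ -0.55381)
O*Q(10) = -247*10/223 = -247/446*20 = -2470/223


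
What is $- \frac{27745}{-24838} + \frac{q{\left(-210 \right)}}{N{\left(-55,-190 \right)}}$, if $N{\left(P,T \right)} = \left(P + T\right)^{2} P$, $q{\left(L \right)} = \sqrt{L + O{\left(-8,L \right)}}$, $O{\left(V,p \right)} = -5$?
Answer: $\frac{27745}{24838} - \frac{i \sqrt{215}}{3301375} \approx 1.117 - 4.4414 \cdot 10^{-6} i$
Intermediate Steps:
$q{\left(L \right)} = \sqrt{-5 + L}$ ($q{\left(L \right)} = \sqrt{L - 5} = \sqrt{-5 + L}$)
$N{\left(P,T \right)} = P \left(P + T\right)^{2}$
$- \frac{27745}{-24838} + \frac{q{\left(-210 \right)}}{N{\left(-55,-190 \right)}} = - \frac{27745}{-24838} + \frac{\sqrt{-5 - 210}}{\left(-55\right) \left(-55 - 190\right)^{2}} = \left(-27745\right) \left(- \frac{1}{24838}\right) + \frac{\sqrt{-215}}{\left(-55\right) \left(-245\right)^{2}} = \frac{27745}{24838} + \frac{i \sqrt{215}}{\left(-55\right) 60025} = \frac{27745}{24838} + \frac{i \sqrt{215}}{-3301375} = \frac{27745}{24838} + i \sqrt{215} \left(- \frac{1}{3301375}\right) = \frac{27745}{24838} - \frac{i \sqrt{215}}{3301375}$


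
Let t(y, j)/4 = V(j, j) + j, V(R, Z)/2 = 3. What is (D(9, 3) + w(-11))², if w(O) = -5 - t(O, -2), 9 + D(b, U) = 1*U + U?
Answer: 576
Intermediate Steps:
D(b, U) = -9 + 2*U (D(b, U) = -9 + (1*U + U) = -9 + (U + U) = -9 + 2*U)
V(R, Z) = 6 (V(R, Z) = 2*3 = 6)
t(y, j) = 24 + 4*j (t(y, j) = 4*(6 + j) = 24 + 4*j)
w(O) = -21 (w(O) = -5 - (24 + 4*(-2)) = -5 - (24 - 8) = -5 - 1*16 = -5 - 16 = -21)
(D(9, 3) + w(-11))² = ((-9 + 2*3) - 21)² = ((-9 + 6) - 21)² = (-3 - 21)² = (-24)² = 576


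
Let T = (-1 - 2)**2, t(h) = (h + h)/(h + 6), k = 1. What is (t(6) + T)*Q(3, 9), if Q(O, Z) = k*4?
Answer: 40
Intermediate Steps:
Q(O, Z) = 4 (Q(O, Z) = 1*4 = 4)
t(h) = 2*h/(6 + h) (t(h) = (2*h)/(6 + h) = 2*h/(6 + h))
T = 9 (T = (-3)**2 = 9)
(t(6) + T)*Q(3, 9) = (2*6/(6 + 6) + 9)*4 = (2*6/12 + 9)*4 = (2*6*(1/12) + 9)*4 = (1 + 9)*4 = 10*4 = 40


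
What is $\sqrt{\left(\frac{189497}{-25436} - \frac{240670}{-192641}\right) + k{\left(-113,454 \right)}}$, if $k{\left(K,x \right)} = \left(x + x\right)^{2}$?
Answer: $\frac{\sqrt{4948841220977935491097433}}{2450008238} \approx 908.0$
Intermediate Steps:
$k{\left(K,x \right)} = 4 x^{2}$ ($k{\left(K,x \right)} = \left(2 x\right)^{2} = 4 x^{2}$)
$\sqrt{\left(\frac{189497}{-25436} - \frac{240670}{-192641}\right) + k{\left(-113,454 \right)}} = \sqrt{\left(\frac{189497}{-25436} - \frac{240670}{-192641}\right) + 4 \cdot 454^{2}} = \sqrt{\left(189497 \left(- \frac{1}{25436}\right) - - \frac{240670}{192641}\right) + 4 \cdot 206116} = \sqrt{\left(- \frac{189497}{25436} + \frac{240670}{192641}\right) + 824464} = \sqrt{- \frac{30383209457}{4900016476} + 824464} = \sqrt{\frac{4039856800659407}{4900016476}} = \frac{\sqrt{4948841220977935491097433}}{2450008238}$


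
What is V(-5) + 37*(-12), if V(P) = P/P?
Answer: -443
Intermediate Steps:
V(P) = 1
V(-5) + 37*(-12) = 1 + 37*(-12) = 1 - 444 = -443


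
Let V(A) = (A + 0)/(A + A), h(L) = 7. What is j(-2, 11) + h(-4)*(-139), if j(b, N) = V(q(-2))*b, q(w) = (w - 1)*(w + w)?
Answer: -974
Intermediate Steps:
q(w) = 2*w*(-1 + w) (q(w) = (-1 + w)*(2*w) = 2*w*(-1 + w))
V(A) = 1/2 (V(A) = A/((2*A)) = A*(1/(2*A)) = 1/2)
j(b, N) = b/2
j(-2, 11) + h(-4)*(-139) = (1/2)*(-2) + 7*(-139) = -1 - 973 = -974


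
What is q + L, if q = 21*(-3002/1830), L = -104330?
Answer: -31831157/305 ≈ -1.0436e+5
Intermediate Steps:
q = -10507/305 (q = 21*(-3002*1/1830) = 21*(-1501/915) = -10507/305 ≈ -34.449)
q + L = -10507/305 - 104330 = -31831157/305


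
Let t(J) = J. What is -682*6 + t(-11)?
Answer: -4103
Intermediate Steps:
-682*6 + t(-11) = -682*6 - 11 = -62*66 - 11 = -4092 - 11 = -4103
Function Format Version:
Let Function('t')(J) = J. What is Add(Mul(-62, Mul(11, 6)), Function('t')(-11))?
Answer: -4103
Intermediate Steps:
Add(Mul(-62, Mul(11, 6)), Function('t')(-11)) = Add(Mul(-62, Mul(11, 6)), -11) = Add(Mul(-62, 66), -11) = Add(-4092, -11) = -4103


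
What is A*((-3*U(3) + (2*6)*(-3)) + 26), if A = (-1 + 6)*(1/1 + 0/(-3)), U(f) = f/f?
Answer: -65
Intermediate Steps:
U(f) = 1
A = 5 (A = 5*(1*1 + 0*(-⅓)) = 5*(1 + 0) = 5*1 = 5)
A*((-3*U(3) + (2*6)*(-3)) + 26) = 5*((-3*1 + (2*6)*(-3)) + 26) = 5*((-3 + 12*(-3)) + 26) = 5*((-3 - 36) + 26) = 5*(-39 + 26) = 5*(-13) = -65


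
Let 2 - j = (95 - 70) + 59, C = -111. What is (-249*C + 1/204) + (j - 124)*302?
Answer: -7052891/204 ≈ -34573.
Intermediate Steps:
j = -82 (j = 2 - ((95 - 70) + 59) = 2 - (25 + 59) = 2 - 1*84 = 2 - 84 = -82)
(-249*C + 1/204) + (j - 124)*302 = (-249*(-111) + 1/204) + (-82 - 124)*302 = (27639 + 1/204) - 206*302 = 5638357/204 - 62212 = -7052891/204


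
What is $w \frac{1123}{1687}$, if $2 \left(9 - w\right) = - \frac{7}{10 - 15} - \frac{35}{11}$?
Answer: $\frac{610912}{92785} \approx 6.5842$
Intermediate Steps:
$w = \frac{544}{55}$ ($w = 9 - \frac{- \frac{7}{10 - 15} - \frac{35}{11}}{2} = 9 - \frac{- \frac{7}{-5} - \frac{35}{11}}{2} = 9 - \frac{\left(-7\right) \left(- \frac{1}{5}\right) - \frac{35}{11}}{2} = 9 - \frac{\frac{7}{5} - \frac{35}{11}}{2} = 9 - - \frac{49}{55} = 9 + \frac{49}{55} = \frac{544}{55} \approx 9.8909$)
$w \frac{1123}{1687} = \frac{544 \cdot \frac{1123}{1687}}{55} = \frac{544 \cdot 1123 \cdot \frac{1}{1687}}{55} = \frac{544}{55} \cdot \frac{1123}{1687} = \frac{610912}{92785}$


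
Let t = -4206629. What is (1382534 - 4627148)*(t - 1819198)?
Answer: 19551482645778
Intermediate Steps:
(1382534 - 4627148)*(t - 1819198) = (1382534 - 4627148)*(-4206629 - 1819198) = -3244614*(-6025827) = 19551482645778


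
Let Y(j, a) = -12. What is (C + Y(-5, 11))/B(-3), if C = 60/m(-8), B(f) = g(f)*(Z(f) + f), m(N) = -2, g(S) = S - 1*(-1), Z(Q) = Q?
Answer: -7/2 ≈ -3.5000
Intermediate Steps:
g(S) = 1 + S (g(S) = S + 1 = 1 + S)
B(f) = 2*f*(1 + f) (B(f) = (1 + f)*(f + f) = (1 + f)*(2*f) = 2*f*(1 + f))
C = -30 (C = 60/(-2) = 60*(-½) = -30)
(C + Y(-5, 11))/B(-3) = (-30 - 12)/((2*(-3)*(1 - 3))) = -42/(2*(-3)*(-2)) = -42/12 = -42*1/12 = -7/2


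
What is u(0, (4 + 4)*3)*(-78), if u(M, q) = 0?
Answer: 0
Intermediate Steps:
u(0, (4 + 4)*3)*(-78) = 0*(-78) = 0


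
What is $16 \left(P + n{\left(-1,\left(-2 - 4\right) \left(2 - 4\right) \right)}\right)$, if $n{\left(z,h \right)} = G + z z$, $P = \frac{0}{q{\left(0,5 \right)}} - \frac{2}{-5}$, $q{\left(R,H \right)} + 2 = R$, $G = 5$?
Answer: $\frac{512}{5} \approx 102.4$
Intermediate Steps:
$q{\left(R,H \right)} = -2 + R$
$P = \frac{2}{5}$ ($P = \frac{0}{-2 + 0} - \frac{2}{-5} = \frac{0}{-2} - - \frac{2}{5} = 0 \left(- \frac{1}{2}\right) + \frac{2}{5} = 0 + \frac{2}{5} = \frac{2}{5} \approx 0.4$)
$n{\left(z,h \right)} = 5 + z^{2}$ ($n{\left(z,h \right)} = 5 + z z = 5 + z^{2}$)
$16 \left(P + n{\left(-1,\left(-2 - 4\right) \left(2 - 4\right) \right)}\right) = 16 \left(\frac{2}{5} + \left(5 + \left(-1\right)^{2}\right)\right) = 16 \left(\frac{2}{5} + \left(5 + 1\right)\right) = 16 \left(\frac{2}{5} + 6\right) = 16 \cdot \frac{32}{5} = \frac{512}{5}$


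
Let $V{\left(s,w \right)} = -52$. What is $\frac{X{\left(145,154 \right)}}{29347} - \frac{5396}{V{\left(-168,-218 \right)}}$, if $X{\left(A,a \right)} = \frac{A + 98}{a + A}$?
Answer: $\frac{910549612}{8774753} \approx 103.77$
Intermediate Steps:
$X{\left(A,a \right)} = \frac{98 + A}{A + a}$
$\frac{X{\left(145,154 \right)}}{29347} - \frac{5396}{V{\left(-168,-218 \right)}} = \frac{\frac{1}{145 + 154} \left(98 + 145\right)}{29347} - \frac{5396}{-52} = \frac{1}{299} \cdot 243 \cdot \frac{1}{29347} - - \frac{1349}{13} = \frac{1}{299} \cdot 243 \cdot \frac{1}{29347} + \frac{1349}{13} = \frac{243}{299} \cdot \frac{1}{29347} + \frac{1349}{13} = \frac{243}{8774753} + \frac{1349}{13} = \frac{910549612}{8774753}$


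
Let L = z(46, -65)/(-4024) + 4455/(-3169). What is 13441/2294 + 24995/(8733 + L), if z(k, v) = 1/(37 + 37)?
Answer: 164855923408278943/18901613904627082 ≈ 8.7218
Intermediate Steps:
z(k, v) = 1/74
L = -1326595249/943652144 (L = (1/74)/(-4024) + 4455/(-3169) = (1/74)*(-1/4024) + 4455*(-1/3169) = -1/297776 - 4455/3169 = -1326595249/943652144 ≈ -1.4058)
13441/2294 + 24995/(8733 + L) = 13441/2294 + 24995/(8733 - 1326595249/943652144) = 13441*(1/2294) + 24995/(8239587578303/943652144) = 13441/2294 + 24995*(943652144/8239587578303) = 13441/2294 + 23586585339280/8239587578303 = 164855923408278943/18901613904627082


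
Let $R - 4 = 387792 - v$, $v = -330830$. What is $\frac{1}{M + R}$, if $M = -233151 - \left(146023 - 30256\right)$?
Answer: $\frac{1}{369708} \approx 2.7048 \cdot 10^{-6}$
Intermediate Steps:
$R = 718626$ ($R = 4 + \left(387792 - -330830\right) = 4 + \left(387792 + 330830\right) = 4 + 718622 = 718626$)
$M = -348918$ ($M = -233151 - \left(146023 - 30256\right) = -233151 - 115767 = -348918$)
$\frac{1}{M + R} = \frac{1}{-348918 + 718626} = \frac{1}{369708}$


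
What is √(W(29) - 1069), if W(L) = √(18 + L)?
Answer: √(-1069 + √47) ≈ 32.591*I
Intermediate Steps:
√(W(29) - 1069) = √(√(18 + 29) - 1069) = √(√47 - 1069) = √(-1069 + √47)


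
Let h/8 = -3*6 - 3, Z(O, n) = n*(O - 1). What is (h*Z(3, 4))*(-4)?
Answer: 5376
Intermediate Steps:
Z(O, n) = n*(-1 + O)
h = -168 (h = 8*(-3*6 - 3) = 8*(-18 - 3) = 8*(-21) = -168)
(h*Z(3, 4))*(-4) = -672*(-1 + 3)*(-4) = -672*2*(-4) = -168*8*(-4) = -1344*(-4) = 5376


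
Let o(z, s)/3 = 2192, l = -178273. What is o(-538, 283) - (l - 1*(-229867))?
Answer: -45018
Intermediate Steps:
o(z, s) = 6576 (o(z, s) = 3*2192 = 6576)
o(-538, 283) - (l - 1*(-229867)) = 6576 - (-178273 - 1*(-229867)) = 6576 - (-178273 + 229867) = 6576 - 1*51594 = 6576 - 51594 = -45018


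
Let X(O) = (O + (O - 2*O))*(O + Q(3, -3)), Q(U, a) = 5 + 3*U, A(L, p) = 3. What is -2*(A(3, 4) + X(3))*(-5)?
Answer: 30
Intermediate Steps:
X(O) = 0 (X(O) = (O + (O - 2*O))*(O + (5 + 3*3)) = (O - O)*(O + (5 + 9)) = 0*(O + 14) = 0*(14 + O) = 0)
-2*(A(3, 4) + X(3))*(-5) = -2*(3 + 0)*(-5) = -2*3*(-5) = -6*(-5) = 30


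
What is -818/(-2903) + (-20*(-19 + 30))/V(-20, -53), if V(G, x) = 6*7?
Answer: -302152/60963 ≈ -4.9563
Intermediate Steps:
V(G, x) = 42
-818/(-2903) + (-20*(-19 + 30))/V(-20, -53) = -818/(-2903) - 20*(-19 + 30)/42 = -818*(-1/2903) - 20*11*(1/42) = 818/2903 - 220*1/42 = 818/2903 - 110/21 = -302152/60963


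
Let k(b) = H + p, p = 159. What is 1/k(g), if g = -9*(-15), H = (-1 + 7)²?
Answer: 1/195 ≈ 0.0051282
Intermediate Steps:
H = 36 (H = 6² = 36)
g = 135
k(b) = 195 (k(b) = 36 + 159 = 195)
1/k(g) = 1/195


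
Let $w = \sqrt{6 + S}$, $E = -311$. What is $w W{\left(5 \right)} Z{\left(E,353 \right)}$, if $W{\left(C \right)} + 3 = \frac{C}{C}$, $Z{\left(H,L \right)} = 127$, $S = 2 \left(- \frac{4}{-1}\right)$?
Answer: $- 254 \sqrt{14} \approx -950.38$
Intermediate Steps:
$S = 8$ ($S = 2 \left(\left(-4\right) \left(-1\right)\right) = 2 \cdot 4 = 8$)
$W{\left(C \right)} = -2$ ($W{\left(C \right)} = -3 + \frac{C}{C} = -3 + 1 = -2$)
$w = \sqrt{14}$ ($w = \sqrt{6 + 8} = \sqrt{14} \approx 3.7417$)
$w W{\left(5 \right)} Z{\left(E,353 \right)} = \sqrt{14} \left(-2\right) 127 = - 2 \sqrt{14} \cdot 127 = - 254 \sqrt{14}$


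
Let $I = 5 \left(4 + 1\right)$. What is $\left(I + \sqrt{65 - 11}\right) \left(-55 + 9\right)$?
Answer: $-1150 - 138 \sqrt{6} \approx -1488.0$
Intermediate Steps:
$I = 25$ ($I = 5 \cdot 5 = 25$)
$\left(I + \sqrt{65 - 11}\right) \left(-55 + 9\right) = \left(25 + \sqrt{65 - 11}\right) \left(-55 + 9\right) = \left(25 + \sqrt{54}\right) \left(-46\right) = \left(25 + 3 \sqrt{6}\right) \left(-46\right) = -1150 - 138 \sqrt{6}$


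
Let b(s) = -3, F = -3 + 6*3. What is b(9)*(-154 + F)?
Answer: 417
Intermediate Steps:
F = 15 (F = -3 + 18 = 15)
b(9)*(-154 + F) = -3*(-154 + 15) = -3*(-139) = 417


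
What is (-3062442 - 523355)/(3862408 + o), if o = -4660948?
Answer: 3585797/798540 ≈ 4.4904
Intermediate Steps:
(-3062442 - 523355)/(3862408 + o) = (-3062442 - 523355)/(3862408 - 4660948) = -3585797/(-798540) = -3585797*(-1/798540) = 3585797/798540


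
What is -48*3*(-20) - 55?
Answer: 2825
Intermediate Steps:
-48*3*(-20) - 55 = -144*(-20) - 55 = 2880 - 55 = 2825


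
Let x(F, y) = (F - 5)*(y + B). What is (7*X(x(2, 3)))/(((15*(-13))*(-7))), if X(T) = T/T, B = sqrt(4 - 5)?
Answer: 1/195 ≈ 0.0051282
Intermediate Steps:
B = I (B = sqrt(-1) = I ≈ 1.0*I)
x(F, y) = (-5 + F)*(I + y) (x(F, y) = (F - 5)*(y + I) = (-5 + F)*(I + y))
X(T) = 1
(7*X(x(2, 3)))/(((15*(-13))*(-7))) = (7*1)/(((15*(-13))*(-7))) = 7/((-195*(-7))) = 7/1365 = 7*(1/1365) = 1/195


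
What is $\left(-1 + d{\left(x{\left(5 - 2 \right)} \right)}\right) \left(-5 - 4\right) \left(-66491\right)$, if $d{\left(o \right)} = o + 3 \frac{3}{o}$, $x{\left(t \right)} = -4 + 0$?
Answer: $- \frac{17354151}{4} \approx -4.3385 \cdot 10^{6}$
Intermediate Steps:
$x{\left(t \right)} = -4$
$d{\left(o \right)} = o + \frac{9}{o}$
$\left(-1 + d{\left(x{\left(5 - 2 \right)} \right)}\right) \left(-5 - 4\right) \left(-66491\right) = \left(-1 - \left(4 - \frac{9}{-4}\right)\right) \left(-5 - 4\right) \left(-66491\right) = \left(-1 + \left(-4 + 9 \left(- \frac{1}{4}\right)\right)\right) \left(-9\right) \left(-66491\right) = \left(-1 - \frac{25}{4}\right) \left(-9\right) \left(-66491\right) = \left(- \frac{29}{4}\right) \left(-9\right) \left(-66491\right) = \frac{261}{4} \left(-66491\right) = - \frac{17354151}{4}$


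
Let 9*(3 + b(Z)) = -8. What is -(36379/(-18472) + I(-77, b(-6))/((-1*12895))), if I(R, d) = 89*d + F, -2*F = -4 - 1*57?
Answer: 4169495129/2143767960 ≈ 1.9449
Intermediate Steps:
F = 61/2 (F = -(-4 - 1*57)/2 = -(-4 - 57)/2 = -1/2*(-61) = 61/2 ≈ 30.500)
b(Z) = -35/9 (b(Z) = -3 + (1/9)*(-8) = -3 - 8/9 = -35/9)
I(R, d) = 61/2 + 89*d (I(R, d) = 89*d + 61/2 = 61/2 + 89*d)
-(36379/(-18472) + I(-77, b(-6))/((-1*12895))) = -(36379/(-18472) + (61/2 + 89*(-35/9))/((-1*12895))) = -(36379*(-1/18472) + (61/2 - 3115/9)/(-12895)) = -(-36379/18472 - 5681/18*(-1/12895)) = -(-36379/18472 + 5681/232110) = -1*(-4169495129/2143767960) = 4169495129/2143767960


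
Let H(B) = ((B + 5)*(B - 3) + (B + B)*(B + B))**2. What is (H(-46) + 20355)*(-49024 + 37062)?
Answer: -1312280252808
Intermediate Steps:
H(B) = (4*B**2 + (-3 + B)*(5 + B))**2 (H(B) = ((5 + B)*(-3 + B) + (2*B)*(2*B))**2 = ((-3 + B)*(5 + B) + 4*B**2)**2 = (4*B**2 + (-3 + B)*(5 + B))**2)
(H(-46) + 20355)*(-49024 + 37062) = ((-15 + 2*(-46) + 5*(-46)**2)**2 + 20355)*(-49024 + 37062) = ((-15 - 92 + 5*2116)**2 + 20355)*(-11962) = ((-15 - 92 + 10580)**2 + 20355)*(-11962) = (10473**2 + 20355)*(-11962) = (109683729 + 20355)*(-11962) = 109704084*(-11962) = -1312280252808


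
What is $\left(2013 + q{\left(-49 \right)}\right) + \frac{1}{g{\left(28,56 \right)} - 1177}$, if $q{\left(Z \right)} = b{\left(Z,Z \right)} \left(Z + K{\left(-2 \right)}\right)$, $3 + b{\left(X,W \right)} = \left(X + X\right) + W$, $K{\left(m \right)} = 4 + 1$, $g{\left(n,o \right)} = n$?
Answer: $\frac{9896336}{1149} \approx 8613.0$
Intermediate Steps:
$K{\left(m \right)} = 5$
$b{\left(X,W \right)} = -3 + W + 2 X$ ($b{\left(X,W \right)} = -3 + \left(\left(X + X\right) + W\right) = -3 + \left(2 X + W\right) = -3 + \left(W + 2 X\right) = -3 + W + 2 X$)
$q{\left(Z \right)} = \left(-3 + 3 Z\right) \left(5 + Z\right)$ ($q{\left(Z \right)} = \left(-3 + Z + 2 Z\right) \left(Z + 5\right) = \left(-3 + 3 Z\right) \left(5 + Z\right)$)
$\left(2013 + q{\left(-49 \right)}\right) + \frac{1}{g{\left(28,56 \right)} - 1177} = \left(2013 + 3 \left(-1 - 49\right) \left(5 - 49\right)\right) + \frac{1}{28 - 1177} = \left(2013 + 3 \left(-50\right) \left(-44\right)\right) + \frac{1}{-1149} = \left(2013 + 6600\right) - \frac{1}{1149} = 8613 - \frac{1}{1149} = \frac{9896336}{1149}$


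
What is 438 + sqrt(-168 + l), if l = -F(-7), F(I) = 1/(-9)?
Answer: 438 + I*sqrt(1511)/3 ≈ 438.0 + 12.957*I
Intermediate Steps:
F(I) = -1/9
l = 1/9 (l = -1*(-1/9) = 1/9 ≈ 0.11111)
438 + sqrt(-168 + l) = 438 + sqrt(-168 + 1/9) = 438 + sqrt(-1511/9) = 438 + I*sqrt(1511)/3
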